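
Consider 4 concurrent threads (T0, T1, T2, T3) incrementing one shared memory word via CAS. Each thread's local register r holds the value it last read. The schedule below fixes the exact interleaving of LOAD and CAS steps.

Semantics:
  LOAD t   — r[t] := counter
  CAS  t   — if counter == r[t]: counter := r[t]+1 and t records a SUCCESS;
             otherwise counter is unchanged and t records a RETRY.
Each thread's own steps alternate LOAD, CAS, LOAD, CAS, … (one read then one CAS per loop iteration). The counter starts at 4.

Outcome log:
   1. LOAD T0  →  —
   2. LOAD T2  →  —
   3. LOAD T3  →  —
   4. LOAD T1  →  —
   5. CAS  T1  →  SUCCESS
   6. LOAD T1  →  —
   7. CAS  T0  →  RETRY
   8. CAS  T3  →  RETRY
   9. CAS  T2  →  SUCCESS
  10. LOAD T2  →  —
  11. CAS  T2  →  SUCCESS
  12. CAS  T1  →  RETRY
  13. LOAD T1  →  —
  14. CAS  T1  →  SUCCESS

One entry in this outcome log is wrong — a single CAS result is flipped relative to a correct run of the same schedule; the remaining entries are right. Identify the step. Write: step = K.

Correct run:
step 1: T0 LOAD ⇒ load; ctr=4 reg=4
step 2: T2 LOAD ⇒ load; ctr=4 reg=4
step 3: T3 LOAD ⇒ load; ctr=4 reg=4
step 4: T1 LOAD ⇒ load; ctr=4 reg=4
step 5: T1 CAS ⇒ ok; ctr=5 reg=4
step 6: T1 LOAD ⇒ load; ctr=5 reg=5
step 7: T0 CAS ⇒ retry; ctr=5 reg=4
step 8: T3 CAS ⇒ retry; ctr=5 reg=4
step 9: T2 CAS ⇒ retry; ctr=5 reg=4
step 10: T2 LOAD ⇒ load; ctr=5 reg=5
step 11: T2 CAS ⇒ ok; ctr=6 reg=5
step 12: T1 CAS ⇒ retry; ctr=6 reg=5
step 13: T1 LOAD ⇒ load; ctr=6 reg=6
step 14: T1 CAS ⇒ ok; ctr=7 reg=6
Mismatch at 9.

step = 9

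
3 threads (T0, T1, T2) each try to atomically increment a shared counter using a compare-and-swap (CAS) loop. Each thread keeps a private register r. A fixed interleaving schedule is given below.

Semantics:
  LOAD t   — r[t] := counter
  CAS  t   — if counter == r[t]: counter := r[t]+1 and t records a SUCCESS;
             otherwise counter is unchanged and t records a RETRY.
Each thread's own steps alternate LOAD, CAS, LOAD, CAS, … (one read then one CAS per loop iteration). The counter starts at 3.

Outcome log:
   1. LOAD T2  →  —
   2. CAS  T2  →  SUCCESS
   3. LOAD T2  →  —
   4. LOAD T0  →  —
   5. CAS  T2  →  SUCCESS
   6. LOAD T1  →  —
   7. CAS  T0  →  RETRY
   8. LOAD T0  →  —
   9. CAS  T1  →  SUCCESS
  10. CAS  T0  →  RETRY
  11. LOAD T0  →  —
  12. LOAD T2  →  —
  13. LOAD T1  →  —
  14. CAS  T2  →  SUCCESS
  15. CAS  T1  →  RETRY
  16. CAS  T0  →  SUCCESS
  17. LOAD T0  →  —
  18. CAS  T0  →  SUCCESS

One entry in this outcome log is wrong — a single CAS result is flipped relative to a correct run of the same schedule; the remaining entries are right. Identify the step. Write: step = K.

Re-executing:
[1] T2.load  rd  (counter 3, T2.r 3)
[2] T2.cas  hit  (counter 4, T2.r 3)
[3] T2.load  rd  (counter 4, T2.r 4)
[4] T0.load  rd  (counter 4, T0.r 4)
[5] T2.cas  hit  (counter 5, T2.r 4)
[6] T1.load  rd  (counter 5, T1.r 5)
[7] T0.cas  miss  (counter 5, T0.r 4)
[8] T0.load  rd  (counter 5, T0.r 5)
[9] T1.cas  hit  (counter 6, T1.r 5)
[10] T0.cas  miss  (counter 6, T0.r 5)
[11] T0.load  rd  (counter 6, T0.r 6)
[12] T2.load  rd  (counter 6, T2.r 6)
[13] T1.load  rd  (counter 6, T1.r 6)
[14] T2.cas  hit  (counter 7, T2.r 6)
[15] T1.cas  miss  (counter 7, T1.r 6)
[16] T0.cas  miss  (counter 7, T0.r 6)
[17] T0.load  rd  (counter 7, T0.r 7)
[18] T0.cas  hit  (counter 8, T0.r 7)
Log disagrees first at step 16.

step = 16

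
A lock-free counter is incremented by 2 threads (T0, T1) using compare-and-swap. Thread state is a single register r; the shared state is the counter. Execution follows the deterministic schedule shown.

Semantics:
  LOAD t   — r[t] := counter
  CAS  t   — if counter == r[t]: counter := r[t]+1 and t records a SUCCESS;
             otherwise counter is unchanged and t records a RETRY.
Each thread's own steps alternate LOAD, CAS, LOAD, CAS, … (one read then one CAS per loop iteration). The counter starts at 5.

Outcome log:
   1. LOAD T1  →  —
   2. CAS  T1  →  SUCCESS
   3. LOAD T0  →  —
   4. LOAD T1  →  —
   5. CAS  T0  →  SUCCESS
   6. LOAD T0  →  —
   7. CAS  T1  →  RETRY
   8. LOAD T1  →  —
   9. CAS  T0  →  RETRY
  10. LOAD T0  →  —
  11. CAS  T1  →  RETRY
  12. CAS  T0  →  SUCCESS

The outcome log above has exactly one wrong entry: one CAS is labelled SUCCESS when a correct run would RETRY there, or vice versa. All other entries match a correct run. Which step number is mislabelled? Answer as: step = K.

step = 9

Correct run:
   1) LOAD T1:  M=5  r_T1=5
   2) CAS  T1:  M=6  r_T1=5 ✓
   3) LOAD T0:  M=6  r_T0=6
   4) LOAD T1:  M=6  r_T1=6
   5) CAS  T0:  M=7  r_T0=6 ✓
   6) LOAD T0:  M=7  r_T0=7
   7) CAS  T1:  M=7  r_T1=6 ✗
   8) LOAD T1:  M=7  r_T1=7
   9) CAS  T0:  M=8  r_T0=7 ✓
  10) LOAD T0:  M=8  r_T0=8
  11) CAS  T1:  M=8  r_T1=7 ✗
  12) CAS  T0:  M=9  r_T0=8 ✓
Flip is step 9.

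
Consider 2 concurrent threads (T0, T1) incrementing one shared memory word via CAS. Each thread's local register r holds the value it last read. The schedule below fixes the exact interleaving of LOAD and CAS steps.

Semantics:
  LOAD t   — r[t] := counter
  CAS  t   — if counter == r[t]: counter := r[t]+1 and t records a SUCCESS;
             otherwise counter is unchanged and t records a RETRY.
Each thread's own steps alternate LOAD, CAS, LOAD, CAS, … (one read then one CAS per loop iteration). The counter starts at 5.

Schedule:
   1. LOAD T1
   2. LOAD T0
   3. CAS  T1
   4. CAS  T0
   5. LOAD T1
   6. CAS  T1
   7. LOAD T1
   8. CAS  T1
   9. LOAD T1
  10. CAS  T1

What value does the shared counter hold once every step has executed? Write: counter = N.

counter = 9

#1 T1 reads 5
#2 T0 reads 5
#3 T1 CAS(5→6) writes; counter now 6
#4 T0 CAS(5→6) fails; counter now 6
#5 T1 reads 6
#6 T1 CAS(6→7) writes; counter now 7
#7 T1 reads 7
#8 T1 CAS(7→8) writes; counter now 8
#9 T1 reads 8
#10 T1 CAS(8→9) writes; counter now 9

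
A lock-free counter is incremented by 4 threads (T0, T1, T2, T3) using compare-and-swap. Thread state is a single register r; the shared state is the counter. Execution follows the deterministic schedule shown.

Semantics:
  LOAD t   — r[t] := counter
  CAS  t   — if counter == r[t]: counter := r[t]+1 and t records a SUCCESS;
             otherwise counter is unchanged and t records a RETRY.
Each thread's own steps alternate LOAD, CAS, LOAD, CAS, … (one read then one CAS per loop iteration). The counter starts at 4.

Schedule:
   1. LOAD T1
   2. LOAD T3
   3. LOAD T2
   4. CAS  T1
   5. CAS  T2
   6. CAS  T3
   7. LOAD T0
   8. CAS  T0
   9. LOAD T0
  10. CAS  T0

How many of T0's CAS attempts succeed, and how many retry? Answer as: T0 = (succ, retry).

T0 = (2, 0)

1. LOAD T1 → mem=4 r[T1]=4 [LOAD]
2. LOAD T3 → mem=4 r[T3]=4 [LOAD]
3. LOAD T2 → mem=4 r[T2]=4 [LOAD]
4. CAS T1 → mem=5 r[T1]=4 [OK]
5. CAS T2 → mem=5 r[T2]=4 [RETRY]
6. CAS T3 → mem=5 r[T3]=4 [RETRY]
7. LOAD T0 → mem=5 r[T0]=5 [LOAD]
8. CAS T0 → mem=6 r[T0]=5 [OK]
9. LOAD T0 → mem=6 r[T0]=6 [LOAD]
10. CAS T0 → mem=7 r[T0]=6 [OK]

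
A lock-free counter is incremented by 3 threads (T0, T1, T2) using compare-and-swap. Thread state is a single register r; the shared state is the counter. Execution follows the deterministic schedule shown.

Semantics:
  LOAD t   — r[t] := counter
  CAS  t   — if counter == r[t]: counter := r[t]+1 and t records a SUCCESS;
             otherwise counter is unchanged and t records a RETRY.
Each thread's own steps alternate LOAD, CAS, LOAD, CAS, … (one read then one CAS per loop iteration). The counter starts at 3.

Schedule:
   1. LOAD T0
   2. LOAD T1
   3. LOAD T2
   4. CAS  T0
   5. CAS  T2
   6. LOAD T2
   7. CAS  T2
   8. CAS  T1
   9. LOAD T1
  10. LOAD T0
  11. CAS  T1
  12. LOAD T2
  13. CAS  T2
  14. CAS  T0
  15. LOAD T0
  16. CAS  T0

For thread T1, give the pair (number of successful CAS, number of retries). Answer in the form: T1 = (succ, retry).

T1 = (1, 1)

   1) LOAD T0:  M=3  r_T0=3
   2) LOAD T1:  M=3  r_T1=3
   3) LOAD T2:  M=3  r_T2=3
   4) CAS  T0:  M=4  r_T0=3 ✓
   5) CAS  T2:  M=4  r_T2=3 ✗
   6) LOAD T2:  M=4  r_T2=4
   7) CAS  T2:  M=5  r_T2=4 ✓
   8) CAS  T1:  M=5  r_T1=3 ✗
   9) LOAD T1:  M=5  r_T1=5
  10) LOAD T0:  M=5  r_T0=5
  11) CAS  T1:  M=6  r_T1=5 ✓
  12) LOAD T2:  M=6  r_T2=6
  13) CAS  T2:  M=7  r_T2=6 ✓
  14) CAS  T0:  M=7  r_T0=5 ✗
  15) LOAD T0:  M=7  r_T0=7
  16) CAS  T0:  M=8  r_T0=7 ✓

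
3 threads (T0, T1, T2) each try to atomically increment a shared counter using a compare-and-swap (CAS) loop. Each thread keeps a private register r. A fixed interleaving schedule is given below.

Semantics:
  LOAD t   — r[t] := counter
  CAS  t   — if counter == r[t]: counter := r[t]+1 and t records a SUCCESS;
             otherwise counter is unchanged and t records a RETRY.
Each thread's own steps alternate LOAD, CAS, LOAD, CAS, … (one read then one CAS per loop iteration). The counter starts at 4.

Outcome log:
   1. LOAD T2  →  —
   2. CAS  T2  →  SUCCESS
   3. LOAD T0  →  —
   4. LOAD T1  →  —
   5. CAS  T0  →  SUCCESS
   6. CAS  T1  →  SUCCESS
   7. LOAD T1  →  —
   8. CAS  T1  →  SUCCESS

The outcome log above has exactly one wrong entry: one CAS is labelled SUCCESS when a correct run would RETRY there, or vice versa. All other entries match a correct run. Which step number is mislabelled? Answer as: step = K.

step = 6

Correct run:
step 1: T2 LOAD ⇒ load; ctr=4 reg=4
step 2: T2 CAS ⇒ ok; ctr=5 reg=4
step 3: T0 LOAD ⇒ load; ctr=5 reg=5
step 4: T1 LOAD ⇒ load; ctr=5 reg=5
step 5: T0 CAS ⇒ ok; ctr=6 reg=5
step 6: T1 CAS ⇒ retry; ctr=6 reg=5
step 7: T1 LOAD ⇒ load; ctr=6 reg=6
step 8: T1 CAS ⇒ ok; ctr=7 reg=6
Mismatch at 6.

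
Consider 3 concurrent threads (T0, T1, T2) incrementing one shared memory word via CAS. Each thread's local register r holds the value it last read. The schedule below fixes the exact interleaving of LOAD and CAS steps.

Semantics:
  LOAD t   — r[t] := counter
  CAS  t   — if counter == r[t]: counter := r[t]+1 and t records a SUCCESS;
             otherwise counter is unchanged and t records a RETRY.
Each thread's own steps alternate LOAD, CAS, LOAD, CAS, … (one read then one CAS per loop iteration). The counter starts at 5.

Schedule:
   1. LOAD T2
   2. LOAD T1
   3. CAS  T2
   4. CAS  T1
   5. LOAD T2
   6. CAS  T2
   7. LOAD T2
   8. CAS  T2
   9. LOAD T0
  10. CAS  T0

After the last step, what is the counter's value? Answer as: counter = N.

counter = 9

1. LOAD T2 → mem=5 r[T2]=5 [LOAD]
2. LOAD T1 → mem=5 r[T1]=5 [LOAD]
3. CAS T2 → mem=6 r[T2]=5 [OK]
4. CAS T1 → mem=6 r[T1]=5 [RETRY]
5. LOAD T2 → mem=6 r[T2]=6 [LOAD]
6. CAS T2 → mem=7 r[T2]=6 [OK]
7. LOAD T2 → mem=7 r[T2]=7 [LOAD]
8. CAS T2 → mem=8 r[T2]=7 [OK]
9. LOAD T0 → mem=8 r[T0]=8 [LOAD]
10. CAS T0 → mem=9 r[T0]=8 [OK]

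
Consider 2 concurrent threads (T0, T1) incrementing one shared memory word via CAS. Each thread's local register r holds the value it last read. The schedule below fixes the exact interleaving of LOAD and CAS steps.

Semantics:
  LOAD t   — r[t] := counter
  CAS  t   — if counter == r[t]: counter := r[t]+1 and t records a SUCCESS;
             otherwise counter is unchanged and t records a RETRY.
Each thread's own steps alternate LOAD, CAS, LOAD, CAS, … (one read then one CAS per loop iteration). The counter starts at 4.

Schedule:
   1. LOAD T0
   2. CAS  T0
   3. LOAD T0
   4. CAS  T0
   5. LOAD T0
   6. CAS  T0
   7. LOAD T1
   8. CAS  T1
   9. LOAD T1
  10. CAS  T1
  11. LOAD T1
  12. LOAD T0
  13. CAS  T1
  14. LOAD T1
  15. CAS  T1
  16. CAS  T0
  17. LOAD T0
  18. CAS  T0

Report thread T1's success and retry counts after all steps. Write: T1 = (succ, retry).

T1 = (4, 0)

#1 T0 reads 4
#2 T0 CAS(4→5) writes; counter now 5
#3 T0 reads 5
#4 T0 CAS(5→6) writes; counter now 6
#5 T0 reads 6
#6 T0 CAS(6→7) writes; counter now 7
#7 T1 reads 7
#8 T1 CAS(7→8) writes; counter now 8
#9 T1 reads 8
#10 T1 CAS(8→9) writes; counter now 9
#11 T1 reads 9
#12 T0 reads 9
#13 T1 CAS(9→10) writes; counter now 10
#14 T1 reads 10
#15 T1 CAS(10→11) writes; counter now 11
#16 T0 CAS(9→10) fails; counter now 11
#17 T0 reads 11
#18 T0 CAS(11→12) writes; counter now 12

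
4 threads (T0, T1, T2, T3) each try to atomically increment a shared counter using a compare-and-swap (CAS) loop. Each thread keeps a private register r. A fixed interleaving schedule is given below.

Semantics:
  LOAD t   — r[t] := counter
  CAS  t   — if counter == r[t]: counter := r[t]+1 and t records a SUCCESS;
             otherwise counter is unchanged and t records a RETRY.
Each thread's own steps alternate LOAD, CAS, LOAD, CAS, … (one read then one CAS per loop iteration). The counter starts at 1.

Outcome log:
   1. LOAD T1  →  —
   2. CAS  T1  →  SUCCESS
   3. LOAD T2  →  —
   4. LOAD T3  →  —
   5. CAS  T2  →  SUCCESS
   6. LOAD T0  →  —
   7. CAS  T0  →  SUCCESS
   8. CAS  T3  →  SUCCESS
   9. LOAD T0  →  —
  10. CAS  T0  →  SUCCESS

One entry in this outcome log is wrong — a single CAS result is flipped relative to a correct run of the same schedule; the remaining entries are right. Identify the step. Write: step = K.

Reference trace:
step 1: T1 LOAD ⇒ load; ctr=1 reg=1
step 2: T1 CAS ⇒ ok; ctr=2 reg=1
step 3: T2 LOAD ⇒ load; ctr=2 reg=2
step 4: T3 LOAD ⇒ load; ctr=2 reg=2
step 5: T2 CAS ⇒ ok; ctr=3 reg=2
step 6: T0 LOAD ⇒ load; ctr=3 reg=3
step 7: T0 CAS ⇒ ok; ctr=4 reg=3
step 8: T3 CAS ⇒ retry; ctr=4 reg=2
step 9: T0 LOAD ⇒ load; ctr=4 reg=4
step 10: T0 CAS ⇒ ok; ctr=5 reg=4
Log disagrees first at step 8.

step = 8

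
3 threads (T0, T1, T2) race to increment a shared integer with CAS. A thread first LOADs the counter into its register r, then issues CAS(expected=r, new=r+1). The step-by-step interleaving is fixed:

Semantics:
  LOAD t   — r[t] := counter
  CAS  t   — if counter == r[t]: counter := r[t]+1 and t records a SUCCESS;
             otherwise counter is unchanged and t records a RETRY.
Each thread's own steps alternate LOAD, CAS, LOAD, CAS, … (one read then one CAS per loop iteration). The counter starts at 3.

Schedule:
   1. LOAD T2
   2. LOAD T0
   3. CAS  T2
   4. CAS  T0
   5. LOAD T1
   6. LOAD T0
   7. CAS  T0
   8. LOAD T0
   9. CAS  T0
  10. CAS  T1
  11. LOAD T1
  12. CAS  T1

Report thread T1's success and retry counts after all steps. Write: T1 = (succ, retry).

[1] T2.load  rd  (counter 3, T2.r 3)
[2] T0.load  rd  (counter 3, T0.r 3)
[3] T2.cas  hit  (counter 4, T2.r 3)
[4] T0.cas  miss  (counter 4, T0.r 3)
[5] T1.load  rd  (counter 4, T1.r 4)
[6] T0.load  rd  (counter 4, T0.r 4)
[7] T0.cas  hit  (counter 5, T0.r 4)
[8] T0.load  rd  (counter 5, T0.r 5)
[9] T0.cas  hit  (counter 6, T0.r 5)
[10] T1.cas  miss  (counter 6, T1.r 4)
[11] T1.load  rd  (counter 6, T1.r 6)
[12] T1.cas  hit  (counter 7, T1.r 6)

T1 = (1, 1)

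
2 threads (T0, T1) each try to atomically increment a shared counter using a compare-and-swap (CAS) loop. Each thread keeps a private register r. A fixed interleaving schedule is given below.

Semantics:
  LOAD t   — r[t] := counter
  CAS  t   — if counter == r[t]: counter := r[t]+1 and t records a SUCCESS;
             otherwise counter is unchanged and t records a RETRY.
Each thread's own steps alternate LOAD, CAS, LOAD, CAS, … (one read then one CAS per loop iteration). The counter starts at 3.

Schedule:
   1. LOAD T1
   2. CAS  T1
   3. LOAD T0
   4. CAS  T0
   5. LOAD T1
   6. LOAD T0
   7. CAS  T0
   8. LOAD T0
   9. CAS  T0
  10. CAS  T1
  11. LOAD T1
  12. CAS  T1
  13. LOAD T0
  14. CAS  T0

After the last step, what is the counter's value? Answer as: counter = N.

counter = 9

T1 LOAD — after: cnt=3, r=3 — load
T1 CAS — after: cnt=4, r=3 — ok
T0 LOAD — after: cnt=4, r=4 — load
T0 CAS — after: cnt=5, r=4 — ok
T1 LOAD — after: cnt=5, r=5 — load
T0 LOAD — after: cnt=5, r=5 — load
T0 CAS — after: cnt=6, r=5 — ok
T0 LOAD — after: cnt=6, r=6 — load
T0 CAS — after: cnt=7, r=6 — ok
T1 CAS — after: cnt=7, r=5 — retry
T1 LOAD — after: cnt=7, r=7 — load
T1 CAS — after: cnt=8, r=7 — ok
T0 LOAD — after: cnt=8, r=8 — load
T0 CAS — after: cnt=9, r=8 — ok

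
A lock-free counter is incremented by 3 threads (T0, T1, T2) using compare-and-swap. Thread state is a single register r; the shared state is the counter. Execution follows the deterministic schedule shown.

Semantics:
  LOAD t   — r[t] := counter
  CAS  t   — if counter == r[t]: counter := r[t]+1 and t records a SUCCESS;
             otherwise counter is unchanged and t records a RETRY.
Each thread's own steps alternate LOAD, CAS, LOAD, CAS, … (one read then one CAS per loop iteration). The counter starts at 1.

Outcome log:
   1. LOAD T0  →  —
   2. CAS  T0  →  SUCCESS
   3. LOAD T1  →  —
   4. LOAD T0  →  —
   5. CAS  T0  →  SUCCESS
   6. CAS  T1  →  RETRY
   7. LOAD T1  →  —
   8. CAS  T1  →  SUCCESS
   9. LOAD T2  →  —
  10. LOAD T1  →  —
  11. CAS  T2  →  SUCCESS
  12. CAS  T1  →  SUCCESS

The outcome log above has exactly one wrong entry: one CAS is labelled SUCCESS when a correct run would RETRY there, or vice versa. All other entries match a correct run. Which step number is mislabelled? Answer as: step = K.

Reference trace:
step 1: T0 LOAD ⇒ load; ctr=1 reg=1
step 2: T0 CAS ⇒ ok; ctr=2 reg=1
step 3: T1 LOAD ⇒ load; ctr=2 reg=2
step 4: T0 LOAD ⇒ load; ctr=2 reg=2
step 5: T0 CAS ⇒ ok; ctr=3 reg=2
step 6: T1 CAS ⇒ retry; ctr=3 reg=2
step 7: T1 LOAD ⇒ load; ctr=3 reg=3
step 8: T1 CAS ⇒ ok; ctr=4 reg=3
step 9: T2 LOAD ⇒ load; ctr=4 reg=4
step 10: T1 LOAD ⇒ load; ctr=4 reg=4
step 11: T2 CAS ⇒ ok; ctr=5 reg=4
step 12: T1 CAS ⇒ retry; ctr=5 reg=4
Flip is step 12.

step = 12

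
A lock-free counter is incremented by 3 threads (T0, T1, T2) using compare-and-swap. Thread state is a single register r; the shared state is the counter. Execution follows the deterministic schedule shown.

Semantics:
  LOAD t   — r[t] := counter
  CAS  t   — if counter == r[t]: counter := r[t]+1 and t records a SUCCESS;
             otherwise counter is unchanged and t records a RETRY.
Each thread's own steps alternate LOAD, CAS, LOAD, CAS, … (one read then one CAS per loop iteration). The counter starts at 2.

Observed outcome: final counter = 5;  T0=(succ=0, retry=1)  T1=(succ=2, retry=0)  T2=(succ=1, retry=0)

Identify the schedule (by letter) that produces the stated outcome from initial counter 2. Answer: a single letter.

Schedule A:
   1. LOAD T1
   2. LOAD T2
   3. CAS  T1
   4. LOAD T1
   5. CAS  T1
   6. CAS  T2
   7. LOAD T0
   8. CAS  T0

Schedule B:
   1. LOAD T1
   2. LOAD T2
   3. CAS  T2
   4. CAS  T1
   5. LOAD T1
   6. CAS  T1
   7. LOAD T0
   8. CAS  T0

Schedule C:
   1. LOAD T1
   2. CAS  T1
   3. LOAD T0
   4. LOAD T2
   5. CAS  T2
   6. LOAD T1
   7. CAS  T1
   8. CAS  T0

C

Tracing schedule C:
#1 T1 reads 2
#2 T1 CAS(2→3) writes; counter now 3
#3 T0 reads 3
#4 T2 reads 3
#5 T2 CAS(3→4) writes; counter now 4
#6 T1 reads 4
#7 T1 CAS(4→5) writes; counter now 5
#8 T0 CAS(3→4) fails; counter now 5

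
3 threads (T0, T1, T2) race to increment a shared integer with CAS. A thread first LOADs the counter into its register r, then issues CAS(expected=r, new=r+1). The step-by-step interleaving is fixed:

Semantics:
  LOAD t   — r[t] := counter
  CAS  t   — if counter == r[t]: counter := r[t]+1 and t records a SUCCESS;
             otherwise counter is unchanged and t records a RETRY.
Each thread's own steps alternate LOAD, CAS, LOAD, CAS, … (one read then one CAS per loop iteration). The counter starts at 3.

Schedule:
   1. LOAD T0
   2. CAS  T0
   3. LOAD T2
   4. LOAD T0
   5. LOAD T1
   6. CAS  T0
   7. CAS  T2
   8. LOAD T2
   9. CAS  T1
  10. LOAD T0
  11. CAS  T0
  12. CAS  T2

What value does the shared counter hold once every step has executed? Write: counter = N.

step 1: T0 LOAD ⇒ load; ctr=3 reg=3
step 2: T0 CAS ⇒ ok; ctr=4 reg=3
step 3: T2 LOAD ⇒ load; ctr=4 reg=4
step 4: T0 LOAD ⇒ load; ctr=4 reg=4
step 5: T1 LOAD ⇒ load; ctr=4 reg=4
step 6: T0 CAS ⇒ ok; ctr=5 reg=4
step 7: T2 CAS ⇒ retry; ctr=5 reg=4
step 8: T2 LOAD ⇒ load; ctr=5 reg=5
step 9: T1 CAS ⇒ retry; ctr=5 reg=4
step 10: T0 LOAD ⇒ load; ctr=5 reg=5
step 11: T0 CAS ⇒ ok; ctr=6 reg=5
step 12: T2 CAS ⇒ retry; ctr=6 reg=5

counter = 6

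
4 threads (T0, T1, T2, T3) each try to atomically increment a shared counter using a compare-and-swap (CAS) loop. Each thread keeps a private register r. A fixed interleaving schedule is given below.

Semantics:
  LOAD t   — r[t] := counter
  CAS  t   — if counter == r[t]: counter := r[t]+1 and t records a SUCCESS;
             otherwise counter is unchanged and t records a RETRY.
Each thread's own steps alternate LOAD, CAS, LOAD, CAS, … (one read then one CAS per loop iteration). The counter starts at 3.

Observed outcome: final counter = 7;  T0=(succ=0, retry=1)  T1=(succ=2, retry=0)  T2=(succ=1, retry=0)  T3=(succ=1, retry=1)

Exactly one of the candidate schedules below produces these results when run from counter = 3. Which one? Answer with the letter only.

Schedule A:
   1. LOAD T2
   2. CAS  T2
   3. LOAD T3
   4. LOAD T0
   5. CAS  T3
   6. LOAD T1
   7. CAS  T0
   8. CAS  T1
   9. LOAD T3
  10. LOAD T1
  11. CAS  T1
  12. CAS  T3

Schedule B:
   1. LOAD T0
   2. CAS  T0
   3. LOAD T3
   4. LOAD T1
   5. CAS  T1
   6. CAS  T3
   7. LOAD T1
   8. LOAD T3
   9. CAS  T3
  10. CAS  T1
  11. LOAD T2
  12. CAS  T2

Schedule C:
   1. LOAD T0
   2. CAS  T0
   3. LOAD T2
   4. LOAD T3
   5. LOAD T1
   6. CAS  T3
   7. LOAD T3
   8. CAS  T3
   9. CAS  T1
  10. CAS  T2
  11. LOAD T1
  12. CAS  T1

A

Tracing schedule A:
   1) LOAD T2:  M=3  r_T2=3
   2) CAS  T2:  M=4  r_T2=3 ✓
   3) LOAD T3:  M=4  r_T3=4
   4) LOAD T0:  M=4  r_T0=4
   5) CAS  T3:  M=5  r_T3=4 ✓
   6) LOAD T1:  M=5  r_T1=5
   7) CAS  T0:  M=5  r_T0=4 ✗
   8) CAS  T1:  M=6  r_T1=5 ✓
   9) LOAD T3:  M=6  r_T3=6
  10) LOAD T1:  M=6  r_T1=6
  11) CAS  T1:  M=7  r_T1=6 ✓
  12) CAS  T3:  M=7  r_T3=6 ✗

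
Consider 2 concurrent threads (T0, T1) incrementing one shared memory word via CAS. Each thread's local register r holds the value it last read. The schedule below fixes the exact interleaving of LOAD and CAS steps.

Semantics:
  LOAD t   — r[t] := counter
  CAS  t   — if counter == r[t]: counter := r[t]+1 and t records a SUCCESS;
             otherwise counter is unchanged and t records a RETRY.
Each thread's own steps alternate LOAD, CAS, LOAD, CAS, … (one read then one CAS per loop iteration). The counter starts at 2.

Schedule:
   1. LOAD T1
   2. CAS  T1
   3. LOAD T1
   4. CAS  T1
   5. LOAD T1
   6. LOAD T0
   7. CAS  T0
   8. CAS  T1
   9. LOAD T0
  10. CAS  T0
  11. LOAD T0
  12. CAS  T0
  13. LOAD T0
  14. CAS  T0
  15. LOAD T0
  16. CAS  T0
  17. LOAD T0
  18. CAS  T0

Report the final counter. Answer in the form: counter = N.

counter = 10

#1 T1 reads 2
#2 T1 CAS(2→3) writes; counter now 3
#3 T1 reads 3
#4 T1 CAS(3→4) writes; counter now 4
#5 T1 reads 4
#6 T0 reads 4
#7 T0 CAS(4→5) writes; counter now 5
#8 T1 CAS(4→5) fails; counter now 5
#9 T0 reads 5
#10 T0 CAS(5→6) writes; counter now 6
#11 T0 reads 6
#12 T0 CAS(6→7) writes; counter now 7
#13 T0 reads 7
#14 T0 CAS(7→8) writes; counter now 8
#15 T0 reads 8
#16 T0 CAS(8→9) writes; counter now 9
#17 T0 reads 9
#18 T0 CAS(9→10) writes; counter now 10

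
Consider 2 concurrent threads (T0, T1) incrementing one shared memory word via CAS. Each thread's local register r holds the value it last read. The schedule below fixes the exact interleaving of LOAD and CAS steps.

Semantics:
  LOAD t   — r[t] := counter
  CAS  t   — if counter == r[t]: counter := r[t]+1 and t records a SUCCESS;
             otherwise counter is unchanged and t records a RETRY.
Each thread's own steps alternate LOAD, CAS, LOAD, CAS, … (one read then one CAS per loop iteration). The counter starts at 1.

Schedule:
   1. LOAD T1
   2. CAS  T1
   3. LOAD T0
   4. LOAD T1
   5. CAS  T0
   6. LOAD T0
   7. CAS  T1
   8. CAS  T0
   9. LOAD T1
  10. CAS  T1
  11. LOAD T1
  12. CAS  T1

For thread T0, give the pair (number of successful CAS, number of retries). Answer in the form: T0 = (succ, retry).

T0 = (2, 0)

1. LOAD T1 → mem=1 r[T1]=1 [LOAD]
2. CAS T1 → mem=2 r[T1]=1 [OK]
3. LOAD T0 → mem=2 r[T0]=2 [LOAD]
4. LOAD T1 → mem=2 r[T1]=2 [LOAD]
5. CAS T0 → mem=3 r[T0]=2 [OK]
6. LOAD T0 → mem=3 r[T0]=3 [LOAD]
7. CAS T1 → mem=3 r[T1]=2 [RETRY]
8. CAS T0 → mem=4 r[T0]=3 [OK]
9. LOAD T1 → mem=4 r[T1]=4 [LOAD]
10. CAS T1 → mem=5 r[T1]=4 [OK]
11. LOAD T1 → mem=5 r[T1]=5 [LOAD]
12. CAS T1 → mem=6 r[T1]=5 [OK]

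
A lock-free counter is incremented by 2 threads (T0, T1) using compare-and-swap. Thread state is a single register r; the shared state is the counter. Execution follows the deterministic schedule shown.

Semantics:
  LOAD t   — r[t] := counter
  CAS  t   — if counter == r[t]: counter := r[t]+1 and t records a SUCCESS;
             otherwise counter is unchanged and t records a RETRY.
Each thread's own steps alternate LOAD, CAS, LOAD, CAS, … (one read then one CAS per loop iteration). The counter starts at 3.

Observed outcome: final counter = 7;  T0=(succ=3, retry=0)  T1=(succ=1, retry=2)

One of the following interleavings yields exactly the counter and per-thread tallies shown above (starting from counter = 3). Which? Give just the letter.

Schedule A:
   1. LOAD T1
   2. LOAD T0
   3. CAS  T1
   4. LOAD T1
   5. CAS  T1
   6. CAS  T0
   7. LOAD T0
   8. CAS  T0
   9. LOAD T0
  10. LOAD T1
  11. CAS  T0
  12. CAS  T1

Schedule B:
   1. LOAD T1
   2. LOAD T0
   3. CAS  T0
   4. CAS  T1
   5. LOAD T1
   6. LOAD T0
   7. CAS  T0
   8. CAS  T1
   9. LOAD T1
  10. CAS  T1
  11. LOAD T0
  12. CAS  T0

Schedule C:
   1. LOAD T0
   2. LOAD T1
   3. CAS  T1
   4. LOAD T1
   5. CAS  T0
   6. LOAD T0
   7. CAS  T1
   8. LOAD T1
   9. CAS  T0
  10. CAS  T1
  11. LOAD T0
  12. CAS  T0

B

Simulating candidate B:
[1] T1.load  rd  (counter 3, T1.r 3)
[2] T0.load  rd  (counter 3, T0.r 3)
[3] T0.cas  hit  (counter 4, T0.r 3)
[4] T1.cas  miss  (counter 4, T1.r 3)
[5] T1.load  rd  (counter 4, T1.r 4)
[6] T0.load  rd  (counter 4, T0.r 4)
[7] T0.cas  hit  (counter 5, T0.r 4)
[8] T1.cas  miss  (counter 5, T1.r 4)
[9] T1.load  rd  (counter 5, T1.r 5)
[10] T1.cas  hit  (counter 6, T1.r 5)
[11] T0.load  rd  (counter 6, T0.r 6)
[12] T0.cas  hit  (counter 7, T0.r 6)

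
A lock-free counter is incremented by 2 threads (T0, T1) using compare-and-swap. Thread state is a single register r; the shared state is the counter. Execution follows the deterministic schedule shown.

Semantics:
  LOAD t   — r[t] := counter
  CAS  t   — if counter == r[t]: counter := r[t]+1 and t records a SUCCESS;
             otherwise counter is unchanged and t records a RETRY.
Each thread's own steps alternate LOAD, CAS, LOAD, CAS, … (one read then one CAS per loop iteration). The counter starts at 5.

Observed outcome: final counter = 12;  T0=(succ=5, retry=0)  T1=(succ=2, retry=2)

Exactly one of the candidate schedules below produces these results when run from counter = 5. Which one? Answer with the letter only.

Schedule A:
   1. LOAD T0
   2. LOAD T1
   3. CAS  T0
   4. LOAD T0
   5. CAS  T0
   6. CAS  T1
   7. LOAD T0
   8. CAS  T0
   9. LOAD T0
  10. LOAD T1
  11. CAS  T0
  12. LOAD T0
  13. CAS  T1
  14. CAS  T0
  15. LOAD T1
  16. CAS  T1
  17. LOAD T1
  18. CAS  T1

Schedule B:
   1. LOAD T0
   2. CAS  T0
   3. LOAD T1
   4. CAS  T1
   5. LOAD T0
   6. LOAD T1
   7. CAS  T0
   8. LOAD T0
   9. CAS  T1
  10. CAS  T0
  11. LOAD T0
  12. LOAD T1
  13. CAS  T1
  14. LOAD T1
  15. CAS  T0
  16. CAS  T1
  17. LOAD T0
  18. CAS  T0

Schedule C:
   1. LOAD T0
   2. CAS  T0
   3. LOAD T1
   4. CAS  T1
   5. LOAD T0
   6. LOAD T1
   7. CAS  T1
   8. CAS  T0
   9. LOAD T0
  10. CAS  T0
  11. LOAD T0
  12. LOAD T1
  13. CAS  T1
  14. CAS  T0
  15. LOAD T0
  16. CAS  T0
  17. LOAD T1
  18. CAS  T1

Run A:
   1) LOAD T0:  M=5  r_T0=5
   2) LOAD T1:  M=5  r_T1=5
   3) CAS  T0:  M=6  r_T0=5 ✓
   4) LOAD T0:  M=6  r_T0=6
   5) CAS  T0:  M=7  r_T0=6 ✓
   6) CAS  T1:  M=7  r_T1=5 ✗
   7) LOAD T0:  M=7  r_T0=7
   8) CAS  T0:  M=8  r_T0=7 ✓
   9) LOAD T0:  M=8  r_T0=8
  10) LOAD T1:  M=8  r_T1=8
  11) CAS  T0:  M=9  r_T0=8 ✓
  12) LOAD T0:  M=9  r_T0=9
  13) CAS  T1:  M=9  r_T1=8 ✗
  14) CAS  T0:  M=10  r_T0=9 ✓
  15) LOAD T1:  M=10  r_T1=10
  16) CAS  T1:  M=11  r_T1=10 ✓
  17) LOAD T1:  M=11  r_T1=11
  18) CAS  T1:  M=12  r_T1=11 ✓

A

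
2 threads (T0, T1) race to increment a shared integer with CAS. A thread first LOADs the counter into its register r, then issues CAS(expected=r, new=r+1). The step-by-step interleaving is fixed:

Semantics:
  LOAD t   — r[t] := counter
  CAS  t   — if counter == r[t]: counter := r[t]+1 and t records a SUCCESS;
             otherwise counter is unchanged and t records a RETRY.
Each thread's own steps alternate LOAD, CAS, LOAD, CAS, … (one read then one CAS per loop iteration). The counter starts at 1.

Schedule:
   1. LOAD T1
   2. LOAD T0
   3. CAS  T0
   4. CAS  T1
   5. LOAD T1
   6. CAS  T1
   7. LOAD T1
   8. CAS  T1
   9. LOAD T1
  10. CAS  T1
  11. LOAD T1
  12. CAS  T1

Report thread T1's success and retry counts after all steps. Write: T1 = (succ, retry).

T1 = (4, 1)

T1 LOAD — after: cnt=1, r=1 — load
T0 LOAD — after: cnt=1, r=1 — load
T0 CAS — after: cnt=2, r=1 — ok
T1 CAS — after: cnt=2, r=1 — retry
T1 LOAD — after: cnt=2, r=2 — load
T1 CAS — after: cnt=3, r=2 — ok
T1 LOAD — after: cnt=3, r=3 — load
T1 CAS — after: cnt=4, r=3 — ok
T1 LOAD — after: cnt=4, r=4 — load
T1 CAS — after: cnt=5, r=4 — ok
T1 LOAD — after: cnt=5, r=5 — load
T1 CAS — after: cnt=6, r=5 — ok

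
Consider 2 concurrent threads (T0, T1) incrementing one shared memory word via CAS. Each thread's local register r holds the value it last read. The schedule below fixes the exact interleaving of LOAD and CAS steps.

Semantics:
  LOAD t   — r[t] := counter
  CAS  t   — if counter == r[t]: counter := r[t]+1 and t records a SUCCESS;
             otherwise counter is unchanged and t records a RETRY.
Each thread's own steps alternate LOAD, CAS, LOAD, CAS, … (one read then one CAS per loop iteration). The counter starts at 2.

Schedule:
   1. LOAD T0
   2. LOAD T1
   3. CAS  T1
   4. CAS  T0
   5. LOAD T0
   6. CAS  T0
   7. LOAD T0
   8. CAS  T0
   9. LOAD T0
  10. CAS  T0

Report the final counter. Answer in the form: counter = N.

#1 T0 reads 2
#2 T1 reads 2
#3 T1 CAS(2→3) writes; counter now 3
#4 T0 CAS(2→3) fails; counter now 3
#5 T0 reads 3
#6 T0 CAS(3→4) writes; counter now 4
#7 T0 reads 4
#8 T0 CAS(4→5) writes; counter now 5
#9 T0 reads 5
#10 T0 CAS(5→6) writes; counter now 6

counter = 6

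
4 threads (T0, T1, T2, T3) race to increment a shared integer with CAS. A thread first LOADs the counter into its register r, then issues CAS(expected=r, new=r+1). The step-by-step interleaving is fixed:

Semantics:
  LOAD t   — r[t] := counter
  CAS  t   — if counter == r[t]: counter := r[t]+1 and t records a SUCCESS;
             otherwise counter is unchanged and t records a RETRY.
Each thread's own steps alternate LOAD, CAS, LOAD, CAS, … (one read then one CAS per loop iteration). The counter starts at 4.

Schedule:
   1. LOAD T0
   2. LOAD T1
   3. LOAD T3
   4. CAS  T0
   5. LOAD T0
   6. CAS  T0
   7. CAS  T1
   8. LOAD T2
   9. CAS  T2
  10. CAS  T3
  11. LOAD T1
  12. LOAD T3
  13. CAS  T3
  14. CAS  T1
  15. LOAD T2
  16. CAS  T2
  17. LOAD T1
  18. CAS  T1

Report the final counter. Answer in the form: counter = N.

counter = 10

#1 T0 reads 4
#2 T1 reads 4
#3 T3 reads 4
#4 T0 CAS(4→5) writes; counter now 5
#5 T0 reads 5
#6 T0 CAS(5→6) writes; counter now 6
#7 T1 CAS(4→5) fails; counter now 6
#8 T2 reads 6
#9 T2 CAS(6→7) writes; counter now 7
#10 T3 CAS(4→5) fails; counter now 7
#11 T1 reads 7
#12 T3 reads 7
#13 T3 CAS(7→8) writes; counter now 8
#14 T1 CAS(7→8) fails; counter now 8
#15 T2 reads 8
#16 T2 CAS(8→9) writes; counter now 9
#17 T1 reads 9
#18 T1 CAS(9→10) writes; counter now 10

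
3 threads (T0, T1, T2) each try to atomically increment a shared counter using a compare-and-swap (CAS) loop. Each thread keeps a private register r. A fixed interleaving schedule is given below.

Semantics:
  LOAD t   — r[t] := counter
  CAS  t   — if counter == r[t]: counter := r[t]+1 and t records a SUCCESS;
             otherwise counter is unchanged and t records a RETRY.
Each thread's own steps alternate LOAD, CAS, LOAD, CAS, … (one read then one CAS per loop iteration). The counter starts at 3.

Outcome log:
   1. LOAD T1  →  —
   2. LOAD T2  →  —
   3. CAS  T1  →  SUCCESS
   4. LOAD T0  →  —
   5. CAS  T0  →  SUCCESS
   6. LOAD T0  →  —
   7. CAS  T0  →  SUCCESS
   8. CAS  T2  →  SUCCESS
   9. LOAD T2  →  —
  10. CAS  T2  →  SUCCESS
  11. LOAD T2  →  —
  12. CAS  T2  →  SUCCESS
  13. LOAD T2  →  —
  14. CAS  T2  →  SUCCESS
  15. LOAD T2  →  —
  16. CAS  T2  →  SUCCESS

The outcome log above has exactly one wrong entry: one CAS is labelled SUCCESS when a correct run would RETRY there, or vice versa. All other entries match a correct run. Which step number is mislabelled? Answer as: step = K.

Re-executing:
step 1: T1 LOAD ⇒ load; ctr=3 reg=3
step 2: T2 LOAD ⇒ load; ctr=3 reg=3
step 3: T1 CAS ⇒ ok; ctr=4 reg=3
step 4: T0 LOAD ⇒ load; ctr=4 reg=4
step 5: T0 CAS ⇒ ok; ctr=5 reg=4
step 6: T0 LOAD ⇒ load; ctr=5 reg=5
step 7: T0 CAS ⇒ ok; ctr=6 reg=5
step 8: T2 CAS ⇒ retry; ctr=6 reg=3
step 9: T2 LOAD ⇒ load; ctr=6 reg=6
step 10: T2 CAS ⇒ ok; ctr=7 reg=6
step 11: T2 LOAD ⇒ load; ctr=7 reg=7
step 12: T2 CAS ⇒ ok; ctr=8 reg=7
step 13: T2 LOAD ⇒ load; ctr=8 reg=8
step 14: T2 CAS ⇒ ok; ctr=9 reg=8
step 15: T2 LOAD ⇒ load; ctr=9 reg=9
step 16: T2 CAS ⇒ ok; ctr=10 reg=9
Mismatch at 8.

step = 8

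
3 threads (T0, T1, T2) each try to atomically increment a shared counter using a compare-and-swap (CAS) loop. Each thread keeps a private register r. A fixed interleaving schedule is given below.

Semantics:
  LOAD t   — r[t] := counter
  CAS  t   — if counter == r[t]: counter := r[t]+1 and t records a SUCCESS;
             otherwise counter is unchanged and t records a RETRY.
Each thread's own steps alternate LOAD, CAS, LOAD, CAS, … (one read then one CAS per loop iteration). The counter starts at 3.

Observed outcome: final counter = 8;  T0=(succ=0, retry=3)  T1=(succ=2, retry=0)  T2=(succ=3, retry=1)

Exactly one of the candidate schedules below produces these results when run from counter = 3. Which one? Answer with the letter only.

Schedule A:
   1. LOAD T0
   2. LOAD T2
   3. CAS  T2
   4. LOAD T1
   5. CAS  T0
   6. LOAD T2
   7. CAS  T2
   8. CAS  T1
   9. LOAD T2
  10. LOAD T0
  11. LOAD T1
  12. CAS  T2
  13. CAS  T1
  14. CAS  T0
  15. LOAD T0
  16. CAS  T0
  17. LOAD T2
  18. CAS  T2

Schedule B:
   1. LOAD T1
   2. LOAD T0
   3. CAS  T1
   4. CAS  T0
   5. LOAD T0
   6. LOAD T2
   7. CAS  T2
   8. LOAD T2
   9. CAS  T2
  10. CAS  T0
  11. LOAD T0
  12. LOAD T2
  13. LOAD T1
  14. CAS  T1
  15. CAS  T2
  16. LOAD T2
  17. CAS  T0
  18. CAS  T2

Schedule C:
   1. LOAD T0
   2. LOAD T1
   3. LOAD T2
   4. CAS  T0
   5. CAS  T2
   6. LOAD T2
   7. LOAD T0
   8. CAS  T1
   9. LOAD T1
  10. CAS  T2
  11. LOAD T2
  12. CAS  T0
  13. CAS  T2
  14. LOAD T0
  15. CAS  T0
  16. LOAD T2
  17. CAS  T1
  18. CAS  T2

Simulating candidate B:
#1 T1 reads 3
#2 T0 reads 3
#3 T1 CAS(3→4) writes; counter now 4
#4 T0 CAS(3→4) fails; counter now 4
#5 T0 reads 4
#6 T2 reads 4
#7 T2 CAS(4→5) writes; counter now 5
#8 T2 reads 5
#9 T2 CAS(5→6) writes; counter now 6
#10 T0 CAS(4→5) fails; counter now 6
#11 T0 reads 6
#12 T2 reads 6
#13 T1 reads 6
#14 T1 CAS(6→7) writes; counter now 7
#15 T2 CAS(6→7) fails; counter now 7
#16 T2 reads 7
#17 T0 CAS(6→7) fails; counter now 7
#18 T2 CAS(7→8) writes; counter now 8

B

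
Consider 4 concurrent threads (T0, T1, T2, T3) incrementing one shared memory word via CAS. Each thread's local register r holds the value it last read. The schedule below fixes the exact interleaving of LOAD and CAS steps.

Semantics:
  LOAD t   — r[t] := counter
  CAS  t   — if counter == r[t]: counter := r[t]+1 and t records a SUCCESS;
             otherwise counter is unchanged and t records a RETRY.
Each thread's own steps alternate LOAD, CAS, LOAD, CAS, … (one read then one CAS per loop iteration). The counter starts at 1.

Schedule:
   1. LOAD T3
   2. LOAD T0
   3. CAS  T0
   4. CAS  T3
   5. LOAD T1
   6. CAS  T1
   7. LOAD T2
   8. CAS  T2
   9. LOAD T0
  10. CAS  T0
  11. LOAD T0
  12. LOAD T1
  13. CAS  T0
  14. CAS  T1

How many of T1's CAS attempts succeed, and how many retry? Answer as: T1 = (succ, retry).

#1 T3 reads 1
#2 T0 reads 1
#3 T0 CAS(1→2) writes; counter now 2
#4 T3 CAS(1→2) fails; counter now 2
#5 T1 reads 2
#6 T1 CAS(2→3) writes; counter now 3
#7 T2 reads 3
#8 T2 CAS(3→4) writes; counter now 4
#9 T0 reads 4
#10 T0 CAS(4→5) writes; counter now 5
#11 T0 reads 5
#12 T1 reads 5
#13 T0 CAS(5→6) writes; counter now 6
#14 T1 CAS(5→6) fails; counter now 6

T1 = (1, 1)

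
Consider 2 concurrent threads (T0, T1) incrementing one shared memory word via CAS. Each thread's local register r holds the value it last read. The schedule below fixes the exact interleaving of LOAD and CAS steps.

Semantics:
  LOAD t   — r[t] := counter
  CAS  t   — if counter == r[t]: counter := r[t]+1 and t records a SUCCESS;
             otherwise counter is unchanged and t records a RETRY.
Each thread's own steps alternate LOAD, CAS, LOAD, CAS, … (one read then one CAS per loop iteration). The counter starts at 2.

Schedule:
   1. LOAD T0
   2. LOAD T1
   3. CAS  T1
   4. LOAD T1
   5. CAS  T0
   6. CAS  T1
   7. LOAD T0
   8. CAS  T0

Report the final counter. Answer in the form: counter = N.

counter = 5

   1) LOAD T0:  M=2  r_T0=2
   2) LOAD T1:  M=2  r_T1=2
   3) CAS  T1:  M=3  r_T1=2 ✓
   4) LOAD T1:  M=3  r_T1=3
   5) CAS  T0:  M=3  r_T0=2 ✗
   6) CAS  T1:  M=4  r_T1=3 ✓
   7) LOAD T0:  M=4  r_T0=4
   8) CAS  T0:  M=5  r_T0=4 ✓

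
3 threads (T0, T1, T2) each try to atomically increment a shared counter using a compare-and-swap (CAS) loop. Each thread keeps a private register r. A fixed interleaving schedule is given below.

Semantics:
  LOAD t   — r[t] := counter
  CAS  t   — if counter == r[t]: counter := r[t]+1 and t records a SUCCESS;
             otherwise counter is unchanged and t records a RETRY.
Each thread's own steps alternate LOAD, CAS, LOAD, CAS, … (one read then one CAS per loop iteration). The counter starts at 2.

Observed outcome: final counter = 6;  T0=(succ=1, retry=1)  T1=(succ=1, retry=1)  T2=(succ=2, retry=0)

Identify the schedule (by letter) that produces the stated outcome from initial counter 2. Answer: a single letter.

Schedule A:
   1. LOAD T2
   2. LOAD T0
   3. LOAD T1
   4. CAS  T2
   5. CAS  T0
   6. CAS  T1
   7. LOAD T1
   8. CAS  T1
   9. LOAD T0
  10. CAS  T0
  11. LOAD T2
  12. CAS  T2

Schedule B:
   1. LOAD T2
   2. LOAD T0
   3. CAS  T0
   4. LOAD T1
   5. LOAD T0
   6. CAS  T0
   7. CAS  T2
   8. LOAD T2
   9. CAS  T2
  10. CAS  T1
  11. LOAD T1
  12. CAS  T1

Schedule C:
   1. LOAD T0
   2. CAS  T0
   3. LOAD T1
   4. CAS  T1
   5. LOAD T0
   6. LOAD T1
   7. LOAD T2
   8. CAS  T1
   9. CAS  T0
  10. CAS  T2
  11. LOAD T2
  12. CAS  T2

Simulating candidate A:
1. LOAD T2 → mem=2 r[T2]=2 [LOAD]
2. LOAD T0 → mem=2 r[T0]=2 [LOAD]
3. LOAD T1 → mem=2 r[T1]=2 [LOAD]
4. CAS T2 → mem=3 r[T2]=2 [OK]
5. CAS T0 → mem=3 r[T0]=2 [RETRY]
6. CAS T1 → mem=3 r[T1]=2 [RETRY]
7. LOAD T1 → mem=3 r[T1]=3 [LOAD]
8. CAS T1 → mem=4 r[T1]=3 [OK]
9. LOAD T0 → mem=4 r[T0]=4 [LOAD]
10. CAS T0 → mem=5 r[T0]=4 [OK]
11. LOAD T2 → mem=5 r[T2]=5 [LOAD]
12. CAS T2 → mem=6 r[T2]=5 [OK]

A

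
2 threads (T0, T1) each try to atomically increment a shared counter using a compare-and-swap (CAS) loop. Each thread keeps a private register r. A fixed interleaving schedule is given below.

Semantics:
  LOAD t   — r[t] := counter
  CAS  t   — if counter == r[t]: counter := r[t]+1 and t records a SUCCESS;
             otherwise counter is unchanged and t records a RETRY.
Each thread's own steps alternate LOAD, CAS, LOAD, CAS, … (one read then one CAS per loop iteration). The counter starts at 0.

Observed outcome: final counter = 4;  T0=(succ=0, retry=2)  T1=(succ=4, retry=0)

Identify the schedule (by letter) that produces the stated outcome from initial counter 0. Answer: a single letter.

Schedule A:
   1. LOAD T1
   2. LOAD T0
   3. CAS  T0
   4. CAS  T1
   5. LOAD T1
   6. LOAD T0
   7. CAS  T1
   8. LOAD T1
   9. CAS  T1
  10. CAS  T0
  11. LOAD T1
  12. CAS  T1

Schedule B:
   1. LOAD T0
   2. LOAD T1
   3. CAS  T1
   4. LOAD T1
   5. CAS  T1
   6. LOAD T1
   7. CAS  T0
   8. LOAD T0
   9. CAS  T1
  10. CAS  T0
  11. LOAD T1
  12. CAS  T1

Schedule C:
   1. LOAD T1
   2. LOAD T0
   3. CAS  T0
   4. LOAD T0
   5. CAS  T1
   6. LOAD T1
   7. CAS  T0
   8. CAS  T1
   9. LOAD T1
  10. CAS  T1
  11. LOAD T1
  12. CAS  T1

Tracing schedule B:
1. LOAD T0 → mem=0 r[T0]=0 [LOAD]
2. LOAD T1 → mem=0 r[T1]=0 [LOAD]
3. CAS T1 → mem=1 r[T1]=0 [OK]
4. LOAD T1 → mem=1 r[T1]=1 [LOAD]
5. CAS T1 → mem=2 r[T1]=1 [OK]
6. LOAD T1 → mem=2 r[T1]=2 [LOAD]
7. CAS T0 → mem=2 r[T0]=0 [RETRY]
8. LOAD T0 → mem=2 r[T0]=2 [LOAD]
9. CAS T1 → mem=3 r[T1]=2 [OK]
10. CAS T0 → mem=3 r[T0]=2 [RETRY]
11. LOAD T1 → mem=3 r[T1]=3 [LOAD]
12. CAS T1 → mem=4 r[T1]=3 [OK]

B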